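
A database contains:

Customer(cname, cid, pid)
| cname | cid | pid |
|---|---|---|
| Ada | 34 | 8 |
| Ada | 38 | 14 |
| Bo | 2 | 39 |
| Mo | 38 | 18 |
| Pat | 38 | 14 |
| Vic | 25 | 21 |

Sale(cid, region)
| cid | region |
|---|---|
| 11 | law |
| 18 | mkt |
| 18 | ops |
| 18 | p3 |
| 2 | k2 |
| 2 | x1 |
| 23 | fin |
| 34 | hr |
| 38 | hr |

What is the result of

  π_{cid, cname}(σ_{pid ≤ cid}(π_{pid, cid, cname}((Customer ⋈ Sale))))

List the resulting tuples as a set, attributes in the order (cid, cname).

Customer ⋈ Sale (natural join on cid): {(Ada, 34, 8, hr), (Ada, 38, 14, hr), (Bo, 2, 39, k2), (Bo, 2, 39, x1), (Mo, 38, 18, hr), (Pat, 38, 14, hr)}
Keep only column(s) pid, cid, cname (1 duplicate(s) eliminated): {(14, 38, Ada), (14, 38, Pat), (18, 38, Mo), (39, 2, Bo), (8, 34, Ada)}
Apply σ_{pid ≤ cid}; surviving tuples: {(14, 38, Ada), (14, 38, Pat), (18, 38, Mo), (8, 34, Ada)}
Keep only column(s) cid, cname: {(34, Ada), (38, Ada), (38, Mo), (38, Pat)}

{(34, Ada), (38, Ada), (38, Mo), (38, Pat)}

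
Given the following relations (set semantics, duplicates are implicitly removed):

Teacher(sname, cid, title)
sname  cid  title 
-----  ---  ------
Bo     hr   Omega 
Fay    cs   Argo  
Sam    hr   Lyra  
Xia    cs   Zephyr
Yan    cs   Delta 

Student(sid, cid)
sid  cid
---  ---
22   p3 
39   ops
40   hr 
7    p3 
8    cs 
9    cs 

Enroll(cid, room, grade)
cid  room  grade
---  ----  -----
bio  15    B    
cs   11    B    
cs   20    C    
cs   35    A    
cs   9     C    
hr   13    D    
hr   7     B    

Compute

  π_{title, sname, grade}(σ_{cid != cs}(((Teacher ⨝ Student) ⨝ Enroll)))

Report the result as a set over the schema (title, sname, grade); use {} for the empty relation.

Teacher ⋈ Student (natural join on cid): {(Bo, hr, Omega, 40), (Fay, cs, Argo, 8), (Fay, cs, Argo, 9), (Sam, hr, Lyra, 40), (Xia, cs, Zephyr, 8), (Xia, cs, Zephyr, 9), (Yan, cs, Delta, 8), (Yan, cs, Delta, 9)}
(Teacher ⨝ Student) ⋈ Enroll (natural join on cid): {(Bo, hr, Omega, 40, 13, D), (Bo, hr, Omega, 40, 7, B), (Fay, cs, Argo, 8, 11, B), (Fay, cs, Argo, 8, 20, C), (Fay, cs, Argo, 8, 35, A), (Fay, cs, Argo, 8, 9, C), (Fay, cs, Argo, 9, 11, B), (Fay, cs, Argo, 9, 20, C), (Fay, cs, Argo, 9, 35, A), (Fay, cs, Argo, 9, 9, C), (Sam, hr, Lyra, 40, 13, D), (Sam, hr, Lyra, 40, 7, B), (Xia, cs, Zephyr, 8, 11, B), (Xia, cs, Zephyr, 8, 20, C), (Xia, cs, Zephyr, 8, 35, A), (Xia, cs, Zephyr, 8, 9, C), (Xia, cs, Zephyr, 9, 11, B), (Xia, cs, Zephyr, 9, 20, C), (Xia, cs, Zephyr, 9, 35, A), (Xia, cs, Zephyr, 9, 9, C), (Yan, cs, Delta, 8, 11, B), (Yan, cs, Delta, 8, 20, C), (Yan, cs, Delta, 8, 35, A), (Yan, cs, Delta, 8, 9, C), (Yan, cs, Delta, 9, 11, B), (Yan, cs, Delta, 9, 20, C), (Yan, cs, Delta, 9, 35, A), (Yan, cs, Delta, 9, 9, C)}
Apply σ_{cid != cs}; surviving tuples: {(Bo, hr, Omega, 40, 13, D), (Bo, hr, Omega, 40, 7, B), (Sam, hr, Lyra, 40, 13, D), (Sam, hr, Lyra, 40, 7, B)}
π[title, sname, grade]: project onto (title, sname, grade) → {(Lyra, Sam, B), (Lyra, Sam, D), (Omega, Bo, B), (Omega, Bo, D)}

{(Lyra, Sam, B), (Lyra, Sam, D), (Omega, Bo, B), (Omega, Bo, D)}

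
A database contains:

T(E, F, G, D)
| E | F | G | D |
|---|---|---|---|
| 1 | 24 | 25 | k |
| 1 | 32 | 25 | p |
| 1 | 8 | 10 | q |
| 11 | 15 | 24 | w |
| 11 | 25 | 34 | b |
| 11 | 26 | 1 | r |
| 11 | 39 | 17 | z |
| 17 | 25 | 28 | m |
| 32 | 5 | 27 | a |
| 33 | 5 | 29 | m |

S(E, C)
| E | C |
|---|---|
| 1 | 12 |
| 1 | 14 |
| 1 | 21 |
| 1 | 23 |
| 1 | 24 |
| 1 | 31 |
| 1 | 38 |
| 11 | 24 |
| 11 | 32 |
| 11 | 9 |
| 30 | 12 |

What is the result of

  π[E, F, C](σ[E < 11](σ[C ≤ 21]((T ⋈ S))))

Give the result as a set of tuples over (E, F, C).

Joining T and S on E yields {(1, 24, 25, k, 12), (1, 24, 25, k, 14), (1, 24, 25, k, 21), (1, 24, 25, k, 23), (1, 24, 25, k, 24), (1, 24, 25, k, 31), (1, 24, 25, k, 38), (1, 32, 25, p, 12), (1, 32, 25, p, 14), (1, 32, 25, p, 21), (1, 32, 25, p, 23), (1, 32, 25, p, 24), (1, 32, 25, p, 31), (1, 32, 25, p, 38), (1, 8, 10, q, 12), (1, 8, 10, q, 14), (1, 8, 10, q, 21), (1, 8, 10, q, 23), (1, 8, 10, q, 24), (1, 8, 10, q, 31), (1, 8, 10, q, 38), (11, 15, 24, w, 24), (11, 15, 24, w, 32), (11, 15, 24, w, 9), (11, 25, 34, b, 24), (11, 25, 34, b, 32), (11, 25, 34, b, 9), (11, 26, 1, r, 24), (11, 26, 1, r, 32), (11, 26, 1, r, 9), (11, 39, 17, z, 24), (11, 39, 17, z, 32), (11, 39, 17, z, 9)}.
Filtering on C ≤ 21 leaves {(1, 24, 25, k, 12), (1, 24, 25, k, 14), (1, 24, 25, k, 21), (1, 32, 25, p, 12), (1, 32, 25, p, 14), (1, 32, 25, p, 21), (1, 8, 10, q, 12), (1, 8, 10, q, 14), (1, 8, 10, q, 21), (11, 15, 24, w, 9), (11, 25, 34, b, 9), (11, 26, 1, r, 9), (11, 39, 17, z, 9)}.
Filtering on E < 11 leaves {(1, 24, 25, k, 12), (1, 24, 25, k, 14), (1, 24, 25, k, 21), (1, 32, 25, p, 12), (1, 32, 25, p, 14), (1, 32, 25, p, 21), (1, 8, 10, q, 12), (1, 8, 10, q, 14), (1, 8, 10, q, 21)}.
π[E, F, C]: project onto (E, F, C) → {(1, 24, 12), (1, 24, 14), (1, 24, 21), (1, 32, 12), (1, 32, 14), (1, 32, 21), (1, 8, 12), (1, 8, 14), (1, 8, 21)}

{(1, 24, 12), (1, 24, 14), (1, 24, 21), (1, 32, 12), (1, 32, 14), (1, 32, 21), (1, 8, 12), (1, 8, 14), (1, 8, 21)}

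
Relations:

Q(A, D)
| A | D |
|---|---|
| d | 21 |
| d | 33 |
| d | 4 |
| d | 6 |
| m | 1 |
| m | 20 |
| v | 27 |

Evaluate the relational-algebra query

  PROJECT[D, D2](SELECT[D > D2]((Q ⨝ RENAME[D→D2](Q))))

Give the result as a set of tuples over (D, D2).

ρ[D→D2]: schema becomes (A, D2); tuples unchanged.
Natural join on A: {(d, 21, 21), (d, 21, 33), (d, 21, 4), (d, 21, 6), (d, 33, 21), (d, 33, 33), (d, 33, 4), (d, 33, 6), (d, 4, 21), (d, 4, 33), (d, 4, 4), (d, 4, 6), (d, 6, 21), (d, 6, 33), (d, 6, 4), (d, 6, 6), (m, 1, 1), (m, 1, 20), (m, 20, 1), (m, 20, 20), (v, 27, 27)}
Filtering on D > D2 leaves {(d, 21, 4), (d, 21, 6), (d, 33, 21), (d, 33, 4), (d, 33, 6), (d, 6, 4), (m, 20, 1)}.
π[D, D2]: project onto (D, D2) → {(20, 1), (21, 4), (21, 6), (33, 21), (33, 4), (33, 6), (6, 4)}

{(20, 1), (21, 4), (21, 6), (33, 21), (33, 4), (33, 6), (6, 4)}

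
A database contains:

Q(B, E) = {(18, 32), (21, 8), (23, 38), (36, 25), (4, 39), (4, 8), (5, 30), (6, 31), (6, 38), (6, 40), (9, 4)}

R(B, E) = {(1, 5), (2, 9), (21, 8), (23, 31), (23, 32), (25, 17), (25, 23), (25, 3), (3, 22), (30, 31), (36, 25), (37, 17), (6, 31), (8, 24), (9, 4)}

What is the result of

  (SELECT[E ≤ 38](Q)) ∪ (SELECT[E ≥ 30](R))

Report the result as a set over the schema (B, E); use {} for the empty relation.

{(18, 32), (21, 8), (23, 31), (23, 32), (23, 38), (30, 31), (36, 25), (4, 8), (5, 30), (6, 31), (6, 38), (9, 4)}

Filtering on E ≤ 38 leaves {(18, 32), (21, 8), (23, 38), (36, 25), (4, 8), (5, 30), (6, 31), (6, 38), (9, 4)}.
Filtering on E ≥ 30 leaves {(23, 31), (23, 32), (30, 31), (6, 31)}.
Set union of the two operands is {(18, 32), (21, 8), (23, 31), (23, 32), (23, 38), (30, 31), (36, 25), (4, 8), (5, 30), (6, 31), (6, 38), (9, 4)}.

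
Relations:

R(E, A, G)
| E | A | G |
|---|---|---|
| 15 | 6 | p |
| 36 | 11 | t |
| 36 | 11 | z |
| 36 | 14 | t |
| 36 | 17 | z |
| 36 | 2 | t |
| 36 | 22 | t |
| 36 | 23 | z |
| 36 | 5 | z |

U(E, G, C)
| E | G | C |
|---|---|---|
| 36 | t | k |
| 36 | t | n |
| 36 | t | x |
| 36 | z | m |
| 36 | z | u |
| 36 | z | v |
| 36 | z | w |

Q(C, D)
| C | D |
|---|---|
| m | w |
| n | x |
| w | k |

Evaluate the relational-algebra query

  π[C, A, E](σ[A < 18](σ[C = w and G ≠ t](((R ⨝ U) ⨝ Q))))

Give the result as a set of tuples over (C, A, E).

Joining R and U on E, G yields {(36, 11, t, k), (36, 11, t, n), (36, 11, t, x), (36, 11, z, m), (36, 11, z, u), (36, 11, z, v), (36, 11, z, w), (36, 14, t, k), (36, 14, t, n), (36, 14, t, x), (36, 17, z, m), (36, 17, z, u), (36, 17, z, v), (36, 17, z, w), (36, 2, t, k), (36, 2, t, n), (36, 2, t, x), (36, 22, t, k), (36, 22, t, n), (36, 22, t, x), (36, 23, z, m), (36, 23, z, u), (36, 23, z, v), (36, 23, z, w), (36, 5, z, m), (36, 5, z, u), (36, 5, z, v), (36, 5, z, w)}.
Joining (R ⨝ U) and Q on C yields {(36, 11, t, n, x), (36, 11, z, m, w), (36, 11, z, w, k), (36, 14, t, n, x), (36, 17, z, m, w), (36, 17, z, w, k), (36, 2, t, n, x), (36, 22, t, n, x), (36, 23, z, m, w), (36, 23, z, w, k), (36, 5, z, m, w), (36, 5, z, w, k)}.
Selection C = w and G ≠ t: {(36, 11, z, w, k), (36, 17, z, w, k), (36, 23, z, w, k), (36, 5, z, w, k)}
Selection A < 18: {(36, 11, z, w, k), (36, 17, z, w, k), (36, 5, z, w, k)}
π_{C, A, E} gives {(w, 11, 36), (w, 17, 36), (w, 5, 36)}.

{(w, 11, 36), (w, 17, 36), (w, 5, 36)}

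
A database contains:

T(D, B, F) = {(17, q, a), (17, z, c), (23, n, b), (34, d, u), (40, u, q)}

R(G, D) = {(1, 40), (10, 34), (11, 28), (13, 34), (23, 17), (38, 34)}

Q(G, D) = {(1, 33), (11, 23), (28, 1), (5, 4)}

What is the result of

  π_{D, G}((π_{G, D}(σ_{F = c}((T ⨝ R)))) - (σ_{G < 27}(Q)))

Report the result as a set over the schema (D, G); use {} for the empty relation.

Joining T and R on D yields {(17, q, a, 23), (17, z, c, 23), (34, d, u, 10), (34, d, u, 13), (34, d, u, 38), (40, u, q, 1)}.
Filtering on F = c leaves {(17, z, c, 23)}.
π_{G, D} gives {(23, 17)}.
Filtering on G < 27 leaves {(1, 33), (11, 23), (5, 4)}.
Taking the difference: {(23, 17)}
π_{D, G} gives {(17, 23)}.

{(17, 23)}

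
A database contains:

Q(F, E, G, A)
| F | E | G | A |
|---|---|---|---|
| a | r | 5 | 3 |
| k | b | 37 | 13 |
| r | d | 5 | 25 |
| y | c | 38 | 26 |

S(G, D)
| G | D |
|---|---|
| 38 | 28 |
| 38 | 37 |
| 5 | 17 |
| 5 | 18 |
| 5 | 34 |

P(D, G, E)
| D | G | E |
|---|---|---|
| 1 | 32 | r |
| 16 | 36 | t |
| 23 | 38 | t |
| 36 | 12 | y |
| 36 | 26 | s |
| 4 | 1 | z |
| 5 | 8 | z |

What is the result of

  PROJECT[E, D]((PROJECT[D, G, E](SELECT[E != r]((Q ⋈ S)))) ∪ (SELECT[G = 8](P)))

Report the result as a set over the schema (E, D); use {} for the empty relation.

{(c, 28), (c, 37), (d, 17), (d, 18), (d, 34), (z, 5)}

Q ⋈ S (natural join on G): {(a, r, 5, 3, 17), (a, r, 5, 3, 18), (a, r, 5, 3, 34), (r, d, 5, 25, 17), (r, d, 5, 25, 18), (r, d, 5, 25, 34), (y, c, 38, 26, 28), (y, c, 38, 26, 37)}
Apply σ_{E != r}; surviving tuples: {(r, d, 5, 25, 17), (r, d, 5, 25, 18), (r, d, 5, 25, 34), (y, c, 38, 26, 28), (y, c, 38, 26, 37)}
π[D, G, E]: project onto (D, G, E) → {(17, 5, d), (18, 5, d), (28, 38, c), (34, 5, d), (37, 38, c)}
Apply σ_{G = 8}; surviving tuples: {(5, 8, z)}
Union: {(17, 5, d), (18, 5, d), (28, 38, c), (34, 5, d), (37, 38, c)} with {(5, 8, z)} → {(17, 5, d), (18, 5, d), (28, 38, c), (34, 5, d), (37, 38, c), (5, 8, z)}
π[E, D]: project onto (E, D) → {(c, 28), (c, 37), (d, 17), (d, 18), (d, 34), (z, 5)}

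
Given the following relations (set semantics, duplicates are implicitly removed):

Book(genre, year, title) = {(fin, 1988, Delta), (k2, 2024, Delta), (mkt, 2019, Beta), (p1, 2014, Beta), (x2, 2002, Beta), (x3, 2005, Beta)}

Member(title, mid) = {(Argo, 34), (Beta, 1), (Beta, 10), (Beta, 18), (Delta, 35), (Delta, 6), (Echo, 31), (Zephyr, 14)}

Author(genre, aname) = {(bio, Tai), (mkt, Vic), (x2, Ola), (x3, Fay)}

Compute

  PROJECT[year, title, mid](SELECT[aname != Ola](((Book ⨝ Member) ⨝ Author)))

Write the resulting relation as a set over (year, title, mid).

Book ⋈ Member (natural join on title): {(fin, 1988, Delta, 35), (fin, 1988, Delta, 6), (k2, 2024, Delta, 35), (k2, 2024, Delta, 6), (mkt, 2019, Beta, 1), (mkt, 2019, Beta, 10), (mkt, 2019, Beta, 18), (p1, 2014, Beta, 1), (p1, 2014, Beta, 10), (p1, 2014, Beta, 18), (x2, 2002, Beta, 1), (x2, 2002, Beta, 10), (x2, 2002, Beta, 18), (x3, 2005, Beta, 1), (x3, 2005, Beta, 10), (x3, 2005, Beta, 18)}
(Book ⨝ Member) ⋈ Author (natural join on genre): {(mkt, 2019, Beta, 1, Vic), (mkt, 2019, Beta, 10, Vic), (mkt, 2019, Beta, 18, Vic), (x2, 2002, Beta, 1, Ola), (x2, 2002, Beta, 10, Ola), (x2, 2002, Beta, 18, Ola), (x3, 2005, Beta, 1, Fay), (x3, 2005, Beta, 10, Fay), (x3, 2005, Beta, 18, Fay)}
Apply σ_{aname != Ola}; surviving tuples: {(mkt, 2019, Beta, 1, Vic), (mkt, 2019, Beta, 10, Vic), (mkt, 2019, Beta, 18, Vic), (x3, 2005, Beta, 1, Fay), (x3, 2005, Beta, 10, Fay), (x3, 2005, Beta, 18, Fay)}
π_{year, title, mid} gives {(2005, Beta, 1), (2005, Beta, 10), (2005, Beta, 18), (2019, Beta, 1), (2019, Beta, 10), (2019, Beta, 18)}.

{(2005, Beta, 1), (2005, Beta, 10), (2005, Beta, 18), (2019, Beta, 1), (2019, Beta, 10), (2019, Beta, 18)}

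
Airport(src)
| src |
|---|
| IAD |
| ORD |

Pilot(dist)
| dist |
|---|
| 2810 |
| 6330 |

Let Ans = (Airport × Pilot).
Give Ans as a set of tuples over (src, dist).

{(IAD, 2810), (IAD, 6330), (ORD, 2810), (ORD, 6330)}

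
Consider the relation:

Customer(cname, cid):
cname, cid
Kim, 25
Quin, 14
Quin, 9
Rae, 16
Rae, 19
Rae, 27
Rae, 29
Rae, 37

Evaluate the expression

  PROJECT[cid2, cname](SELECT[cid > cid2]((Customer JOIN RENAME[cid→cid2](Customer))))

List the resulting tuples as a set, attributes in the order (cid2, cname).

{(16, Rae), (19, Rae), (27, Rae), (29, Rae), (9, Quin)}

ρ[cid→cid2]: schema becomes (cname, cid2); tuples unchanged.
Natural join on cname: {(Kim, 25, 25), (Quin, 14, 14), (Quin, 14, 9), (Quin, 9, 14), (Quin, 9, 9), (Rae, 16, 16), (Rae, 16, 19), (Rae, 16, 27), (Rae, 16, 29), (Rae, 16, 37), (Rae, 19, 16), (Rae, 19, 19), (Rae, 19, 27), (Rae, 19, 29), (Rae, 19, 37), (Rae, 27, 16), (Rae, 27, 19), (Rae, 27, 27), (Rae, 27, 29), (Rae, 27, 37), (Rae, 29, 16), (Rae, 29, 19), (Rae, 29, 27), (Rae, 29, 29), (Rae, 29, 37), (Rae, 37, 16), (Rae, 37, 19), (Rae, 37, 27), (Rae, 37, 29), (Rae, 37, 37)}
Apply σ_{cid > cid2}; surviving tuples: {(Quin, 14, 9), (Rae, 19, 16), (Rae, 27, 16), (Rae, 27, 19), (Rae, 29, 16), (Rae, 29, 19), (Rae, 29, 27), (Rae, 37, 16), (Rae, 37, 19), (Rae, 37, 27), (Rae, 37, 29)}
Keep only column(s) cid2, cname (6 duplicate(s) eliminated): {(16, Rae), (19, Rae), (27, Rae), (29, Rae), (9, Quin)}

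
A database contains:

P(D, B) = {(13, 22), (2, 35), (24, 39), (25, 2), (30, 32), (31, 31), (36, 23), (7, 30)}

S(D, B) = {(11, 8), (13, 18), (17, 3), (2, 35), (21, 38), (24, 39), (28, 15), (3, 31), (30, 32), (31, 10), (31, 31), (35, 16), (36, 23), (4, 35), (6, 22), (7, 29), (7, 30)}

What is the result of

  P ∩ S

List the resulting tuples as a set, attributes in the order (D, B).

{(2, 35), (24, 39), (30, 32), (31, 31), (36, 23), (7, 30)}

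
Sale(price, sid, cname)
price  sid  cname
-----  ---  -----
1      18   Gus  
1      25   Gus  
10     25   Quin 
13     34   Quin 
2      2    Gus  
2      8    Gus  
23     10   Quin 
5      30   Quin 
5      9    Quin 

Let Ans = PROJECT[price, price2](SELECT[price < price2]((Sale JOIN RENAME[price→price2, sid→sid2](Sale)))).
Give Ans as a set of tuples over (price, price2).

{(1, 2), (10, 13), (10, 23), (13, 23), (5, 10), (5, 13), (5, 23)}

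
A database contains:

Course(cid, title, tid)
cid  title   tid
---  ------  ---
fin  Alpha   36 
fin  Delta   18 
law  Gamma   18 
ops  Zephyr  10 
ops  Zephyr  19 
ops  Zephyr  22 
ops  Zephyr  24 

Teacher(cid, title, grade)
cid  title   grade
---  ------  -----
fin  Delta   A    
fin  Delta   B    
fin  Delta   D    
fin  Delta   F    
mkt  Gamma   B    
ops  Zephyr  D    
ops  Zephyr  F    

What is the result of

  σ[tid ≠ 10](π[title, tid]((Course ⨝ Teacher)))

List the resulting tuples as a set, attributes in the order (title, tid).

Course ⋈ Teacher (natural join on cid, title): {(fin, Delta, 18, A), (fin, Delta, 18, B), (fin, Delta, 18, D), (fin, Delta, 18, F), (ops, Zephyr, 10, D), (ops, Zephyr, 10, F), (ops, Zephyr, 19, D), (ops, Zephyr, 19, F), (ops, Zephyr, 22, D), (ops, Zephyr, 22, F), (ops, Zephyr, 24, D), (ops, Zephyr, 24, F)}
π_{title, tid} gives {(Delta, 18), (Zephyr, 10), (Zephyr, 19), (Zephyr, 22), (Zephyr, 24)} (7 duplicate(s) eliminated).
Selection tid ≠ 10: {(Delta, 18), (Zephyr, 19), (Zephyr, 22), (Zephyr, 24)}

{(Delta, 18), (Zephyr, 19), (Zephyr, 22), (Zephyr, 24)}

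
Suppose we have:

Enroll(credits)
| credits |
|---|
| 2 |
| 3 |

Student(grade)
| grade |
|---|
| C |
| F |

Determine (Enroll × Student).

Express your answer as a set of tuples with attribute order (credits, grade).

{(2, C), (2, F), (3, C), (3, F)}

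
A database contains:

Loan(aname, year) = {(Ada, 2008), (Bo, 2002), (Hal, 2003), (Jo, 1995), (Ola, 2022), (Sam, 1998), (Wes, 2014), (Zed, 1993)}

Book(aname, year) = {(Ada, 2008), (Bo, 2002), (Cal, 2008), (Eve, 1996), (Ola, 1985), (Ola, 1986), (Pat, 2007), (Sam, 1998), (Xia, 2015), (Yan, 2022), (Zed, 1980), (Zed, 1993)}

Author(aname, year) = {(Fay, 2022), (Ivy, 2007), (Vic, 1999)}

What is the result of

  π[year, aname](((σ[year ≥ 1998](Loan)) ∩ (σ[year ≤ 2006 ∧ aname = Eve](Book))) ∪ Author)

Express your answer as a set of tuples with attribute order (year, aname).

Selection year ≥ 1998: {(Ada, 2008), (Bo, 2002), (Hal, 2003), (Ola, 2022), (Sam, 1998), (Wes, 2014)}
Selection year ≤ 2006 ∧ aname = Eve: {(Eve, 1996)}
Taking the intersection: {}
Taking the union: {(Fay, 2022), (Ivy, 2007), (Vic, 1999)}
Keep only column(s) year, aname: {(1999, Vic), (2007, Ivy), (2022, Fay)}

{(1999, Vic), (2007, Ivy), (2022, Fay)}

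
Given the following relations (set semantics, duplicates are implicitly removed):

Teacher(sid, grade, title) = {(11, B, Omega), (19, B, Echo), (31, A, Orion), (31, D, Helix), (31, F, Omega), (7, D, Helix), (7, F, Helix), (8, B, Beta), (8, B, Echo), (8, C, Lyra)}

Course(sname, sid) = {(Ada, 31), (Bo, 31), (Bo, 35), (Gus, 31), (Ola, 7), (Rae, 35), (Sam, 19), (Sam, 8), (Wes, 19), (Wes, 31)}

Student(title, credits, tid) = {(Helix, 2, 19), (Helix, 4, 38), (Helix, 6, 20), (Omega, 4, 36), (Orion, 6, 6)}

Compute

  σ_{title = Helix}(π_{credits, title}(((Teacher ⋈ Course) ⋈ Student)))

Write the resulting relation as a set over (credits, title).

{(2, Helix), (4, Helix), (6, Helix)}

Joining Teacher and Course on sid yields {(19, B, Echo, Sam), (19, B, Echo, Wes), (31, A, Orion, Ada), (31, A, Orion, Bo), (31, A, Orion, Gus), (31, A, Orion, Wes), (31, D, Helix, Ada), (31, D, Helix, Bo), (31, D, Helix, Gus), (31, D, Helix, Wes), (31, F, Omega, Ada), (31, F, Omega, Bo), (31, F, Omega, Gus), (31, F, Omega, Wes), (7, D, Helix, Ola), (7, F, Helix, Ola), (8, B, Beta, Sam), (8, B, Echo, Sam), (8, C, Lyra, Sam)}.
Joining (Teacher ⋈ Course) and Student on title yields {(31, A, Orion, Ada, 6, 6), (31, A, Orion, Bo, 6, 6), (31, A, Orion, Gus, 6, 6), (31, A, Orion, Wes, 6, 6), (31, D, Helix, Ada, 2, 19), (31, D, Helix, Ada, 4, 38), (31, D, Helix, Ada, 6, 20), (31, D, Helix, Bo, 2, 19), (31, D, Helix, Bo, 4, 38), (31, D, Helix, Bo, 6, 20), (31, D, Helix, Gus, 2, 19), (31, D, Helix, Gus, 4, 38), (31, D, Helix, Gus, 6, 20), (31, D, Helix, Wes, 2, 19), (31, D, Helix, Wes, 4, 38), (31, D, Helix, Wes, 6, 20), (31, F, Omega, Ada, 4, 36), (31, F, Omega, Bo, 4, 36), (31, F, Omega, Gus, 4, 36), (31, F, Omega, Wes, 4, 36), (7, D, Helix, Ola, 2, 19), (7, D, Helix, Ola, 4, 38), (7, D, Helix, Ola, 6, 20), (7, F, Helix, Ola, 2, 19), (7, F, Helix, Ola, 4, 38), (7, F, Helix, Ola, 6, 20)}.
Projecting to credits, title (21 duplicate(s) eliminated): {(2, Helix), (4, Helix), (4, Omega), (6, Helix), (6, Orion)}
Selection title = Helix: {(2, Helix), (4, Helix), (6, Helix)}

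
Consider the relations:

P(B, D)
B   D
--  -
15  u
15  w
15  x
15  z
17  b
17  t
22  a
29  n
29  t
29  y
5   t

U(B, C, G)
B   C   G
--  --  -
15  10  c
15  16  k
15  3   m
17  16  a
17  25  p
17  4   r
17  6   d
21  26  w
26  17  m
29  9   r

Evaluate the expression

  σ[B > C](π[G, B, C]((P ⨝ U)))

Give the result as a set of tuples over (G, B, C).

{(a, 17, 16), (c, 15, 10), (d, 17, 6), (m, 15, 3), (r, 17, 4), (r, 29, 9)}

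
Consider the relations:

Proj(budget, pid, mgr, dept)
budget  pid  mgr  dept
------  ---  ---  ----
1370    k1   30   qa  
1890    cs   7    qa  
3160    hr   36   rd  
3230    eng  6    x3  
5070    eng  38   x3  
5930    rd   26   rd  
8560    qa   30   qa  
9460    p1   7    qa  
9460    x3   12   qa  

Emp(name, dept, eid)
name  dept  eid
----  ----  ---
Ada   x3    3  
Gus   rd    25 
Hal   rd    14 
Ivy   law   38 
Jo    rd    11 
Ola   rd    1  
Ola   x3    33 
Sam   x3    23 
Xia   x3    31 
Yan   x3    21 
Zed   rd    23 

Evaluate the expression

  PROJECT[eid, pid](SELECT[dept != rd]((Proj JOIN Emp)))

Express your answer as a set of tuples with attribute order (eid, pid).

Proj ⋈ Emp (natural join on dept): {(3160, hr, 36, rd, Gus, 25), (3160, hr, 36, rd, Hal, 14), (3160, hr, 36, rd, Jo, 11), (3160, hr, 36, rd, Ola, 1), (3160, hr, 36, rd, Zed, 23), (3230, eng, 6, x3, Ada, 3), (3230, eng, 6, x3, Ola, 33), (3230, eng, 6, x3, Sam, 23), (3230, eng, 6, x3, Xia, 31), (3230, eng, 6, x3, Yan, 21), (5070, eng, 38, x3, Ada, 3), (5070, eng, 38, x3, Ola, 33), (5070, eng, 38, x3, Sam, 23), (5070, eng, 38, x3, Xia, 31), (5070, eng, 38, x3, Yan, 21), (5930, rd, 26, rd, Gus, 25), (5930, rd, 26, rd, Hal, 14), (5930, rd, 26, rd, Jo, 11), (5930, rd, 26, rd, Ola, 1), (5930, rd, 26, rd, Zed, 23)}
σ[dept != rd]: keep tuples satisfying dept != rd → {(3230, eng, 6, x3, Ada, 3), (3230, eng, 6, x3, Ola, 33), (3230, eng, 6, x3, Sam, 23), (3230, eng, 6, x3, Xia, 31), (3230, eng, 6, x3, Yan, 21), (5070, eng, 38, x3, Ada, 3), (5070, eng, 38, x3, Ola, 33), (5070, eng, 38, x3, Sam, 23), (5070, eng, 38, x3, Xia, 31), (5070, eng, 38, x3, Yan, 21)}
Projecting to eid, pid (5 duplicate(s) eliminated): {(21, eng), (23, eng), (3, eng), (31, eng), (33, eng)}

{(21, eng), (23, eng), (3, eng), (31, eng), (33, eng)}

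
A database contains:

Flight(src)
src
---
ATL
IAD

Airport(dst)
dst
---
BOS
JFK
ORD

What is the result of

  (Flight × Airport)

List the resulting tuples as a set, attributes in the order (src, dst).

{(ATL, BOS), (ATL, JFK), (ATL, ORD), (IAD, BOS), (IAD, JFK), (IAD, ORD)}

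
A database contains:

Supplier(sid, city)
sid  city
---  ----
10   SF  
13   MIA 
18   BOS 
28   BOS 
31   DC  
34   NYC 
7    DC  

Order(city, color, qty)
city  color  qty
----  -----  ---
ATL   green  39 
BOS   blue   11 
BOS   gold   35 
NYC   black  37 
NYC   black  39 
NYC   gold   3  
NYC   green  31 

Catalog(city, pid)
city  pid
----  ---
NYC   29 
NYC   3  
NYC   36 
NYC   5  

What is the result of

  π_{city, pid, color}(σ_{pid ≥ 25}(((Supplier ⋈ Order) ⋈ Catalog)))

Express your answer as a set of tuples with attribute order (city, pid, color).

{(NYC, 29, black), (NYC, 29, gold), (NYC, 29, green), (NYC, 36, black), (NYC, 36, gold), (NYC, 36, green)}

Natural join on city: {(18, BOS, blue, 11), (18, BOS, gold, 35), (28, BOS, blue, 11), (28, BOS, gold, 35), (34, NYC, black, 37), (34, NYC, black, 39), (34, NYC, gold, 3), (34, NYC, green, 31)}
Natural join on city: {(34, NYC, black, 37, 29), (34, NYC, black, 37, 3), (34, NYC, black, 37, 36), (34, NYC, black, 37, 5), (34, NYC, black, 39, 29), (34, NYC, black, 39, 3), (34, NYC, black, 39, 36), (34, NYC, black, 39, 5), (34, NYC, gold, 3, 29), (34, NYC, gold, 3, 3), (34, NYC, gold, 3, 36), (34, NYC, gold, 3, 5), (34, NYC, green, 31, 29), (34, NYC, green, 31, 3), (34, NYC, green, 31, 36), (34, NYC, green, 31, 5)}
Filtering on pid ≥ 25 leaves {(34, NYC, black, 37, 29), (34, NYC, black, 37, 36), (34, NYC, black, 39, 29), (34, NYC, black, 39, 36), (34, NYC, gold, 3, 29), (34, NYC, gold, 3, 36), (34, NYC, green, 31, 29), (34, NYC, green, 31, 36)}.
Keep only column(s) city, pid, color (2 duplicate(s) eliminated): {(NYC, 29, black), (NYC, 29, gold), (NYC, 29, green), (NYC, 36, black), (NYC, 36, gold), (NYC, 36, green)}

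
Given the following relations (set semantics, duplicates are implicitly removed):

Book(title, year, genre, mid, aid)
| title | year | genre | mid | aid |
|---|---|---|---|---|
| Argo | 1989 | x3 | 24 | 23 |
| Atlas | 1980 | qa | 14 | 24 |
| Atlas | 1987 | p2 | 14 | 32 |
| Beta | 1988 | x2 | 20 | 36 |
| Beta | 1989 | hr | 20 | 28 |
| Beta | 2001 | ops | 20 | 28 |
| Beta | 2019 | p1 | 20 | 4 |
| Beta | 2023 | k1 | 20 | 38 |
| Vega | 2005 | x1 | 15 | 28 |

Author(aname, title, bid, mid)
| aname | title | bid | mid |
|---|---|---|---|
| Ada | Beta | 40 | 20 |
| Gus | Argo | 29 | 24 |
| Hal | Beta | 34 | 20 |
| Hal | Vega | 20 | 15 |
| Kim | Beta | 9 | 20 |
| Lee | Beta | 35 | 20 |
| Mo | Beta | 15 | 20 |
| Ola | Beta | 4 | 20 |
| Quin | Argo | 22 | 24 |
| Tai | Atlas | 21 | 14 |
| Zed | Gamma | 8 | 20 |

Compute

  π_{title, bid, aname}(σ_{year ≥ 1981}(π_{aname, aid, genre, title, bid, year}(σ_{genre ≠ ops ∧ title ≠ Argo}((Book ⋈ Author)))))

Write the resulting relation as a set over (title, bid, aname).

{(Atlas, 21, Tai), (Beta, 15, Mo), (Beta, 34, Hal), (Beta, 35, Lee), (Beta, 4, Ola), (Beta, 40, Ada), (Beta, 9, Kim), (Vega, 20, Hal)}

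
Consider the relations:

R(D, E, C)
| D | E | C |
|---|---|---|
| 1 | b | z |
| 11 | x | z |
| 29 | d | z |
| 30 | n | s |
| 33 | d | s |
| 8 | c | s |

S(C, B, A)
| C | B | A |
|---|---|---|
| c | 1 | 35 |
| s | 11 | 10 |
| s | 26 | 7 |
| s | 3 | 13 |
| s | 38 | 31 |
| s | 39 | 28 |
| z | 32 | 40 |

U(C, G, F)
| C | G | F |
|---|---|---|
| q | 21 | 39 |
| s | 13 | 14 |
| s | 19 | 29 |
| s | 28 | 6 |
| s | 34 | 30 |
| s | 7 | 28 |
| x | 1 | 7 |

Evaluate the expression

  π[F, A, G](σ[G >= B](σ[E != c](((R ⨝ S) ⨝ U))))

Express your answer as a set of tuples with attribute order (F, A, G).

{(14, 10, 13), (14, 13, 13), (28, 13, 7), (29, 10, 19), (29, 13, 19), (30, 10, 34), (30, 13, 34), (30, 7, 34), (6, 10, 28), (6, 13, 28), (6, 7, 28)}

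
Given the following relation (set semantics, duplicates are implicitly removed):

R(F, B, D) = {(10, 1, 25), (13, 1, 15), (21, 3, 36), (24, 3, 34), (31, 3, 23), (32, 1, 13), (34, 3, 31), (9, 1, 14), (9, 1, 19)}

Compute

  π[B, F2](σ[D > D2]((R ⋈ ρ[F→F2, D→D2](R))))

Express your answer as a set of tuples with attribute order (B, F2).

{(1, 13), (1, 32), (1, 9), (3, 24), (3, 31), (3, 34)}

ρ[F→F2, D→D2]: schema becomes (F2, B, D2); tuples unchanged.
R ⋈ ρ[F→F2, D→D2](R) (natural join on B): {(10, 1, 25, 10, 25), (10, 1, 25, 13, 15), (10, 1, 25, 32, 13), (10, 1, 25, 9, 14), (10, 1, 25, 9, 19), (13, 1, 15, 10, 25), (13, 1, 15, 13, 15), (13, 1, 15, 32, 13), (13, 1, 15, 9, 14), (13, 1, 15, 9, 19), (21, 3, 36, 21, 36), (21, 3, 36, 24, 34), (21, 3, 36, 31, 23), (21, 3, 36, 34, 31), (24, 3, 34, 21, 36), (24, 3, 34, 24, 34), (24, 3, 34, 31, 23), (24, 3, 34, 34, 31), (31, 3, 23, 21, 36), (31, 3, 23, 24, 34), (31, 3, 23, 31, 23), (31, 3, 23, 34, 31), (32, 1, 13, 10, 25), (32, 1, 13, 13, 15), (32, 1, 13, 32, 13), (32, 1, 13, 9, 14), (32, 1, 13, 9, 19), (34, 3, 31, 21, 36), (34, 3, 31, 24, 34), (34, 3, 31, 31, 23), (34, 3, 31, 34, 31), (9, 1, 14, 10, 25), (9, 1, 14, 13, 15), (9, 1, 14, 32, 13), (9, 1, 14, 9, 14), (9, 1, 14, 9, 19), (9, 1, 19, 10, 25), (9, 1, 19, 13, 15), (9, 1, 19, 32, 13), (9, 1, 19, 9, 14), (9, 1, 19, 9, 19)}
Filtering on D > D2 leaves {(10, 1, 25, 13, 15), (10, 1, 25, 32, 13), (10, 1, 25, 9, 14), (10, 1, 25, 9, 19), (13, 1, 15, 32, 13), (13, 1, 15, 9, 14), (21, 3, 36, 24, 34), (21, 3, 36, 31, 23), (21, 3, 36, 34, 31), (24, 3, 34, 31, 23), (24, 3, 34, 34, 31), (34, 3, 31, 31, 23), (9, 1, 14, 32, 13), (9, 1, 19, 13, 15), (9, 1, 19, 32, 13), (9, 1, 19, 9, 14)}.
Keep only column(s) B, F2 (10 duplicate(s) eliminated): {(1, 13), (1, 32), (1, 9), (3, 24), (3, 31), (3, 34)}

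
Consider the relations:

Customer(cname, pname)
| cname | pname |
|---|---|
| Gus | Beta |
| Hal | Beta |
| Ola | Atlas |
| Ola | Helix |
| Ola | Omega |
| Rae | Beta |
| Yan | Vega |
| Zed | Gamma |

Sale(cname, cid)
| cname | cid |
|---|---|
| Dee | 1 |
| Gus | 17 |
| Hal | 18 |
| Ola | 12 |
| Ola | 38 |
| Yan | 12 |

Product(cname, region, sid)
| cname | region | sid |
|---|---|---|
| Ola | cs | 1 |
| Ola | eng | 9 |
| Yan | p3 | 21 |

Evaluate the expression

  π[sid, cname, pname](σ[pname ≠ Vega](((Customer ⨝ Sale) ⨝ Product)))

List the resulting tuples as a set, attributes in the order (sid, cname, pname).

{(1, Ola, Atlas), (1, Ola, Helix), (1, Ola, Omega), (9, Ola, Atlas), (9, Ola, Helix), (9, Ola, Omega)}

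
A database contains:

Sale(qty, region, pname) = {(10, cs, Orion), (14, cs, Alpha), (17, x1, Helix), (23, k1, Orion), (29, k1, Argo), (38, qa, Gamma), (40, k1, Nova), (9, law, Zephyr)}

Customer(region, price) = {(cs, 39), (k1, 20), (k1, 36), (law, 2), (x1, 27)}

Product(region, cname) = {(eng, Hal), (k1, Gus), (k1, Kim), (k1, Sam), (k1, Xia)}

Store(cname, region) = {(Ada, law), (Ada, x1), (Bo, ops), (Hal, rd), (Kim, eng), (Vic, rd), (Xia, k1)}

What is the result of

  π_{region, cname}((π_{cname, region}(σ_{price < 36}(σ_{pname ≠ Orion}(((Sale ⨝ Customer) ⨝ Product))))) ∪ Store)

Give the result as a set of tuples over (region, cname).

{(eng, Kim), (k1, Gus), (k1, Kim), (k1, Sam), (k1, Xia), (law, Ada), (ops, Bo), (rd, Hal), (rd, Vic), (x1, Ada)}

Joining Sale and Customer on region yields {(10, cs, Orion, 39), (14, cs, Alpha, 39), (17, x1, Helix, 27), (23, k1, Orion, 20), (23, k1, Orion, 36), (29, k1, Argo, 20), (29, k1, Argo, 36), (40, k1, Nova, 20), (40, k1, Nova, 36), (9, law, Zephyr, 2)}.
Joining (Sale ⨝ Customer) and Product on region yields {(23, k1, Orion, 20, Gus), (23, k1, Orion, 20, Kim), (23, k1, Orion, 20, Sam), (23, k1, Orion, 20, Xia), (23, k1, Orion, 36, Gus), (23, k1, Orion, 36, Kim), (23, k1, Orion, 36, Sam), (23, k1, Orion, 36, Xia), (29, k1, Argo, 20, Gus), (29, k1, Argo, 20, Kim), (29, k1, Argo, 20, Sam), (29, k1, Argo, 20, Xia), (29, k1, Argo, 36, Gus), (29, k1, Argo, 36, Kim), (29, k1, Argo, 36, Sam), (29, k1, Argo, 36, Xia), (40, k1, Nova, 20, Gus), (40, k1, Nova, 20, Kim), (40, k1, Nova, 20, Sam), (40, k1, Nova, 20, Xia), (40, k1, Nova, 36, Gus), (40, k1, Nova, 36, Kim), (40, k1, Nova, 36, Sam), (40, k1, Nova, 36, Xia)}.
Apply σ_{pname ≠ Orion}; surviving tuples: {(29, k1, Argo, 20, Gus), (29, k1, Argo, 20, Kim), (29, k1, Argo, 20, Sam), (29, k1, Argo, 20, Xia), (29, k1, Argo, 36, Gus), (29, k1, Argo, 36, Kim), (29, k1, Argo, 36, Sam), (29, k1, Argo, 36, Xia), (40, k1, Nova, 20, Gus), (40, k1, Nova, 20, Kim), (40, k1, Nova, 20, Sam), (40, k1, Nova, 20, Xia), (40, k1, Nova, 36, Gus), (40, k1, Nova, 36, Kim), (40, k1, Nova, 36, Sam), (40, k1, Nova, 36, Xia)}
Apply σ_{price < 36}; surviving tuples: {(29, k1, Argo, 20, Gus), (29, k1, Argo, 20, Kim), (29, k1, Argo, 20, Sam), (29, k1, Argo, 20, Xia), (40, k1, Nova, 20, Gus), (40, k1, Nova, 20, Kim), (40, k1, Nova, 20, Sam), (40, k1, Nova, 20, Xia)}
Keep only column(s) cname, region (4 duplicate(s) eliminated): {(Gus, k1), (Kim, k1), (Sam, k1), (Xia, k1)}
Union: {(Gus, k1), (Kim, k1), (Sam, k1), (Xia, k1)} with {(Ada, law), (Ada, x1), (Bo, ops), (Hal, rd), (Kim, eng), (Vic, rd), (Xia, k1)} → {(Ada, law), (Ada, x1), (Bo, ops), (Gus, k1), (Hal, rd), (Kim, eng), (Kim, k1), (Sam, k1), (Vic, rd), (Xia, k1)}
Keep only column(s) region, cname: {(eng, Kim), (k1, Gus), (k1, Kim), (k1, Sam), (k1, Xia), (law, Ada), (ops, Bo), (rd, Hal), (rd, Vic), (x1, Ada)}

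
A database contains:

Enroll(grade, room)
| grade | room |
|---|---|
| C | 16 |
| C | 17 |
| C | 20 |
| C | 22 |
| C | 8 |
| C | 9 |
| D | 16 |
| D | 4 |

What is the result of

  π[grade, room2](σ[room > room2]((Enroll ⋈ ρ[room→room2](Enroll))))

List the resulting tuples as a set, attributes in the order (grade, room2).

ρ[room→room2]: schema becomes (grade, room2); tuples unchanged.
Enroll ⋈ ρ[room→room2](Enroll) (natural join on grade): {(C, 16, 16), (C, 16, 17), (C, 16, 20), (C, 16, 22), (C, 16, 8), (C, 16, 9), (C, 17, 16), (C, 17, 17), (C, 17, 20), (C, 17, 22), (C, 17, 8), (C, 17, 9), (C, 20, 16), (C, 20, 17), (C, 20, 20), (C, 20, 22), (C, 20, 8), (C, 20, 9), (C, 22, 16), (C, 22, 17), (C, 22, 20), (C, 22, 22), (C, 22, 8), (C, 22, 9), (C, 8, 16), (C, 8, 17), (C, 8, 20), (C, 8, 22), (C, 8, 8), (C, 8, 9), (C, 9, 16), (C, 9, 17), (C, 9, 20), (C, 9, 22), (C, 9, 8), (C, 9, 9), (D, 16, 16), (D, 16, 4), (D, 4, 16), (D, 4, 4)}
Filtering on room > room2 leaves {(C, 16, 8), (C, 16, 9), (C, 17, 16), (C, 17, 8), (C, 17, 9), (C, 20, 16), (C, 20, 17), (C, 20, 8), (C, 20, 9), (C, 22, 16), (C, 22, 17), (C, 22, 20), (C, 22, 8), (C, 22, 9), (C, 9, 8), (D, 16, 4)}.
π_{grade, room2} gives {(C, 16), (C, 17), (C, 20), (C, 8), (C, 9), (D, 4)} (10 duplicate(s) eliminated).

{(C, 16), (C, 17), (C, 20), (C, 8), (C, 9), (D, 4)}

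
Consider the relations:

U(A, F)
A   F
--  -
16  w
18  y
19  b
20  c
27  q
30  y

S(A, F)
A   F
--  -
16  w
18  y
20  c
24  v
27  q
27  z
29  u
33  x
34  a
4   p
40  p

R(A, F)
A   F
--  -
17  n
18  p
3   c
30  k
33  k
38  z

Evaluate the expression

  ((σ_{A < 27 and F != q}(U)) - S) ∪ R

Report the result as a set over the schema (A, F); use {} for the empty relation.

{(17, n), (18, p), (19, b), (3, c), (30, k), (33, k), (38, z)}

Apply σ_{A < 27 and F != q}; surviving tuples: {(16, w), (18, y), (19, b), (20, c)}
Difference: {(16, w), (18, y), (19, b), (20, c)} with {(16, w), (18, y), (20, c), (24, v), (27, q), (27, z), (29, u), (33, x), (34, a), (4, p), (40, p)} → {(19, b)}
Union: {(19, b)} with {(17, n), (18, p), (3, c), (30, k), (33, k), (38, z)} → {(17, n), (18, p), (19, b), (3, c), (30, k), (33, k), (38, z)}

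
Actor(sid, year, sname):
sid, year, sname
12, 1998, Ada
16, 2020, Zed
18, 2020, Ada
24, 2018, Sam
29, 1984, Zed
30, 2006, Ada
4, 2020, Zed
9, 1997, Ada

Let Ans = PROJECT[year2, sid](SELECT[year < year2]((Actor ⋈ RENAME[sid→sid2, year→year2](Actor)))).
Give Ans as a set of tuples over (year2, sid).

{(1998, 9), (2006, 12), (2006, 9), (2020, 12), (2020, 29), (2020, 30), (2020, 9)}

ρ[sid→sid2, year→year2]: schema becomes (sid2, year2, sname); tuples unchanged.
Joining Actor and RENAME[sid→sid2, year→year2](Actor) on sname yields {(12, 1998, Ada, 12, 1998), (12, 1998, Ada, 18, 2020), (12, 1998, Ada, 30, 2006), (12, 1998, Ada, 9, 1997), (16, 2020, Zed, 16, 2020), (16, 2020, Zed, 29, 1984), (16, 2020, Zed, 4, 2020), (18, 2020, Ada, 12, 1998), (18, 2020, Ada, 18, 2020), (18, 2020, Ada, 30, 2006), (18, 2020, Ada, 9, 1997), (24, 2018, Sam, 24, 2018), (29, 1984, Zed, 16, 2020), (29, 1984, Zed, 29, 1984), (29, 1984, Zed, 4, 2020), (30, 2006, Ada, 12, 1998), (30, 2006, Ada, 18, 2020), (30, 2006, Ada, 30, 2006), (30, 2006, Ada, 9, 1997), (4, 2020, Zed, 16, 2020), (4, 2020, Zed, 29, 1984), (4, 2020, Zed, 4, 2020), (9, 1997, Ada, 12, 1998), (9, 1997, Ada, 18, 2020), (9, 1997, Ada, 30, 2006), (9, 1997, Ada, 9, 1997)}.
σ[year < year2]: keep tuples satisfying year < year2 → {(12, 1998, Ada, 18, 2020), (12, 1998, Ada, 30, 2006), (29, 1984, Zed, 16, 2020), (29, 1984, Zed, 4, 2020), (30, 2006, Ada, 18, 2020), (9, 1997, Ada, 12, 1998), (9, 1997, Ada, 18, 2020), (9, 1997, Ada, 30, 2006)}
π_{year2, sid} gives {(1998, 9), (2006, 12), (2006, 9), (2020, 12), (2020, 29), (2020, 30), (2020, 9)} (1 duplicate(s) eliminated).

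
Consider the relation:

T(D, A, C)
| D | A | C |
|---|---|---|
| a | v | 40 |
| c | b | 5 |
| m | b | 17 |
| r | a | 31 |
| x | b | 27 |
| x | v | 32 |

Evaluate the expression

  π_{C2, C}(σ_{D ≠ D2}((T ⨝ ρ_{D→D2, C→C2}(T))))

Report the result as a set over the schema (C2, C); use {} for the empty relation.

{(17, 27), (17, 5), (27, 17), (27, 5), (32, 40), (40, 32), (5, 17), (5, 27)}

ρ[D→D2, C→C2]: schema becomes (D2, A, C2); tuples unchanged.
T ⋈ ρ_{D→D2, C→C2}(T) (natural join on A): {(a, v, 40, a, 40), (a, v, 40, x, 32), (c, b, 5, c, 5), (c, b, 5, m, 17), (c, b, 5, x, 27), (m, b, 17, c, 5), (m, b, 17, m, 17), (m, b, 17, x, 27), (r, a, 31, r, 31), (x, b, 27, c, 5), (x, b, 27, m, 17), (x, b, 27, x, 27), (x, v, 32, a, 40), (x, v, 32, x, 32)}
Filtering on D ≠ D2 leaves {(a, v, 40, x, 32), (c, b, 5, m, 17), (c, b, 5, x, 27), (m, b, 17, c, 5), (m, b, 17, x, 27), (x, b, 27, c, 5), (x, b, 27, m, 17), (x, v, 32, a, 40)}.
Keep only column(s) C2, C: {(17, 27), (17, 5), (27, 17), (27, 5), (32, 40), (40, 32), (5, 17), (5, 27)}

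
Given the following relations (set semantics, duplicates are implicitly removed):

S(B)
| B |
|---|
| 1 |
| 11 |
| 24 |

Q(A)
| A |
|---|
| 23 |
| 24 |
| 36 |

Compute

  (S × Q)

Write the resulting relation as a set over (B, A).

{(1, 23), (1, 24), (1, 36), (11, 23), (11, 24), (11, 36), (24, 23), (24, 24), (24, 36)}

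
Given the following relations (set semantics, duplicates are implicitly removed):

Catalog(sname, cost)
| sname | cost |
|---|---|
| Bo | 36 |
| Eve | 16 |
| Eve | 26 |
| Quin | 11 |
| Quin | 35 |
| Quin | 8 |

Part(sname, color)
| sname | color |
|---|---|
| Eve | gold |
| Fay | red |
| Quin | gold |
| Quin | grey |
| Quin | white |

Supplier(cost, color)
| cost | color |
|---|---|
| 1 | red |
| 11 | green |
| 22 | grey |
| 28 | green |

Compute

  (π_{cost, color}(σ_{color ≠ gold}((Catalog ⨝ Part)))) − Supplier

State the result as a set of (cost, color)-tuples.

Catalog ⋈ Part (natural join on sname): {(Eve, 16, gold), (Eve, 26, gold), (Quin, 11, gold), (Quin, 11, grey), (Quin, 11, white), (Quin, 35, gold), (Quin, 35, grey), (Quin, 35, white), (Quin, 8, gold), (Quin, 8, grey), (Quin, 8, white)}
σ[color ≠ gold]: keep tuples satisfying color ≠ gold → {(Quin, 11, grey), (Quin, 11, white), (Quin, 35, grey), (Quin, 35, white), (Quin, 8, grey), (Quin, 8, white)}
π[cost, color]: project onto (cost, color) → {(11, grey), (11, white), (35, grey), (35, white), (8, grey), (8, white)}
Set difference of the two operands is {(11, grey), (11, white), (35, grey), (35, white), (8, grey), (8, white)}.

{(11, grey), (11, white), (35, grey), (35, white), (8, grey), (8, white)}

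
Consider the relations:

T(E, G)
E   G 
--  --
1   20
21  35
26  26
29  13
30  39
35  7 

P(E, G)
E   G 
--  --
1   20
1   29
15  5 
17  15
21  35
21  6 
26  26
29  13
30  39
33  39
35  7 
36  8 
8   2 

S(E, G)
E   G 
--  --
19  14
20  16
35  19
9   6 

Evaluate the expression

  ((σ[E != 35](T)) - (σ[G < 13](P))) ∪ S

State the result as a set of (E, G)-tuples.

{(1, 20), (19, 14), (20, 16), (21, 35), (26, 26), (29, 13), (30, 39), (35, 19), (9, 6)}

Selection E != 35: {(1, 20), (21, 35), (26, 26), (29, 13), (30, 39)}
Selection G < 13: {(15, 5), (21, 6), (35, 7), (36, 8), (8, 2)}
Difference: {(1, 20), (21, 35), (26, 26), (29, 13), (30, 39)} with {(15, 5), (21, 6), (35, 7), (36, 8), (8, 2)} → {(1, 20), (21, 35), (26, 26), (29, 13), (30, 39)}
Union: {(1, 20), (21, 35), (26, 26), (29, 13), (30, 39)} with {(19, 14), (20, 16), (35, 19), (9, 6)} → {(1, 20), (19, 14), (20, 16), (21, 35), (26, 26), (29, 13), (30, 39), (35, 19), (9, 6)}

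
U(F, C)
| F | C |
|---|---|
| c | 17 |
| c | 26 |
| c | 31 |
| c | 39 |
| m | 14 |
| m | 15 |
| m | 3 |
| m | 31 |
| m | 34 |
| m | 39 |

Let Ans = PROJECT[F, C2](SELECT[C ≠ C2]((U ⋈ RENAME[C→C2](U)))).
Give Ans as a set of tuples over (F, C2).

{(c, 17), (c, 26), (c, 31), (c, 39), (m, 14), (m, 15), (m, 3), (m, 31), (m, 34), (m, 39)}

ρ[C→C2]: schema becomes (F, C2); tuples unchanged.
U ⋈ RENAME[C→C2](U) (natural join on F): {(c, 17, 17), (c, 17, 26), (c, 17, 31), (c, 17, 39), (c, 26, 17), (c, 26, 26), (c, 26, 31), (c, 26, 39), (c, 31, 17), (c, 31, 26), (c, 31, 31), (c, 31, 39), (c, 39, 17), (c, 39, 26), (c, 39, 31), (c, 39, 39), (m, 14, 14), (m, 14, 15), (m, 14, 3), (m, 14, 31), (m, 14, 34), (m, 14, 39), (m, 15, 14), (m, 15, 15), (m, 15, 3), (m, 15, 31), (m, 15, 34), (m, 15, 39), (m, 3, 14), (m, 3, 15), (m, 3, 3), (m, 3, 31), (m, 3, 34), (m, 3, 39), (m, 31, 14), (m, 31, 15), (m, 31, 3), (m, 31, 31), (m, 31, 34), (m, 31, 39), (m, 34, 14), (m, 34, 15), (m, 34, 3), (m, 34, 31), (m, 34, 34), (m, 34, 39), (m, 39, 14), (m, 39, 15), (m, 39, 3), (m, 39, 31), (m, 39, 34), (m, 39, 39)}
σ[C ≠ C2]: keep tuples satisfying C ≠ C2 → {(c, 17, 26), (c, 17, 31), (c, 17, 39), (c, 26, 17), (c, 26, 31), (c, 26, 39), (c, 31, 17), (c, 31, 26), (c, 31, 39), (c, 39, 17), (c, 39, 26), (c, 39, 31), (m, 14, 15), (m, 14, 3), (m, 14, 31), (m, 14, 34), (m, 14, 39), (m, 15, 14), (m, 15, 3), (m, 15, 31), (m, 15, 34), (m, 15, 39), (m, 3, 14), (m, 3, 15), (m, 3, 31), (m, 3, 34), (m, 3, 39), (m, 31, 14), (m, 31, 15), (m, 31, 3), (m, 31, 34), (m, 31, 39), (m, 34, 14), (m, 34, 15), (m, 34, 3), (m, 34, 31), (m, 34, 39), (m, 39, 14), (m, 39, 15), (m, 39, 3), (m, 39, 31), (m, 39, 34)}
π[F, C2]: project onto (F, C2) (32 duplicate(s) eliminated) → {(c, 17), (c, 26), (c, 31), (c, 39), (m, 14), (m, 15), (m, 3), (m, 31), (m, 34), (m, 39)}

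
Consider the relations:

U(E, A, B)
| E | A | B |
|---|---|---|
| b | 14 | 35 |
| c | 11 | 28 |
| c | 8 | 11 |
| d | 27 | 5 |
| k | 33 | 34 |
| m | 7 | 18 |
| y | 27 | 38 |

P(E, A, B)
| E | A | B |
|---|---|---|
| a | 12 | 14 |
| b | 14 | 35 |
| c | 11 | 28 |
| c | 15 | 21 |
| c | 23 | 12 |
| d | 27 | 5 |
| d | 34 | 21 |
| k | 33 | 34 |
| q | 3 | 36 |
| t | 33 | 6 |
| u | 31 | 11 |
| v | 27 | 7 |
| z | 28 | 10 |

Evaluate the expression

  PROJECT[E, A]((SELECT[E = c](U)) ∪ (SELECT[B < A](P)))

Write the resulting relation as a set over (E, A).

Selection E = c: {(c, 11, 28), (c, 8, 11)}
Selection B < A: {(c, 23, 12), (d, 27, 5), (d, 34, 21), (t, 33, 6), (u, 31, 11), (v, 27, 7), (z, 28, 10)}
Taking the union: {(c, 11, 28), (c, 23, 12), (c, 8, 11), (d, 27, 5), (d, 34, 21), (t, 33, 6), (u, 31, 11), (v, 27, 7), (z, 28, 10)}
π[E, A]: project onto (E, A) → {(c, 11), (c, 23), (c, 8), (d, 27), (d, 34), (t, 33), (u, 31), (v, 27), (z, 28)}

{(c, 11), (c, 23), (c, 8), (d, 27), (d, 34), (t, 33), (u, 31), (v, 27), (z, 28)}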